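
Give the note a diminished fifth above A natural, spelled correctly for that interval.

Eb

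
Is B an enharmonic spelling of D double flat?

No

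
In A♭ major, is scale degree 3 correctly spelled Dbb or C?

C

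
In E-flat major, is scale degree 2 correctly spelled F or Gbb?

Each scale degree takes a distinct letter name. Degree 2 of a scale on E must use the letter F.
F and Gbb are enharmonically the same pitch, but only F uses the letter F, so it is the correct spelling here.

F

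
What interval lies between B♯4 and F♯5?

diminished fifth

The letter names run B→F, a span of 4 letter steps, so the interval is some kind of fifth.
B# to F# is 6 semitones. A perfect fifth is 7, so 6 makes it diminished.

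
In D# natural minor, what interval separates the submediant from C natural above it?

The submediant of D# natural minor is B.
B up to C: letters B→C make it a second; 1 semitone makes it minor.

minor second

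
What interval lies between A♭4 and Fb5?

minor sixth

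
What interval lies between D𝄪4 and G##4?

The letter names run D→G, a span of 3 letter steps, so the interval is some kind of fourth.
D## to G## is 5 semitones. A perfect fourth is 5, so 5 makes it perfect.

perfect fourth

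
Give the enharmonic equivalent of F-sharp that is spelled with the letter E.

E##

Plain E sits 2 semitones below F#, so on the letter E the same pitch needs a double sharp: E##.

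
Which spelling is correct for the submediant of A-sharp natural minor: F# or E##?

F#

Each scale degree takes a distinct letter name. Degree 6 of a scale on A must use the letter F.
F# and E## are enharmonically the same pitch, but only F# uses the letter F, so it is the correct spelling here.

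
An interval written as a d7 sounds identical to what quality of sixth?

major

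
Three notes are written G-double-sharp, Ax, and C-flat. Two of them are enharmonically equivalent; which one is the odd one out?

In 12-tone equal temperament, enharmonic equivalents share a pitch class. G## is pitch class 9; A## is pitch class 11; Cb is pitch class 11.
A## and Cb share pitch class 11, while G## is pitch class 9.

G##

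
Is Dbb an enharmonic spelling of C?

Yes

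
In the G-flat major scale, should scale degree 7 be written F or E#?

Each scale degree takes a distinct letter name. Degree 7 of a scale on G must use the letter F.
F and E# are enharmonically the same pitch, but only F uses the letter F, so it is the correct spelling here.

F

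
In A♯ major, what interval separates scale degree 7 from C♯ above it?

diminished fourth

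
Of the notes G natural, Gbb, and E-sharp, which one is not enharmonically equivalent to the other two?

In 12-tone equal temperament, enharmonic equivalents share a pitch class. G is pitch class 7; Gbb is pitch class 5; E# is pitch class 5.
Gbb and E# share pitch class 5, while G is pitch class 7.

G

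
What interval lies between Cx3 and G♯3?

diminished fifth

Counting letters C–D–E–F–G gives a fifth.
C##→G# = 6 semitones, 1 narrower than the perfect fifth (7), so diminished.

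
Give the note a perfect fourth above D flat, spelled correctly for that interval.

A fourth above D lands on the letter G.
A perfect fourth spans 5 semitones, so Db moves to pitch class 6. On the letter G that is Gb.

Gb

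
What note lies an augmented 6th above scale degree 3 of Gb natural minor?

Scale degree 3 of Gb natural minor is Bbb.
An augmented sixth (10 semitones) above Bbb lands on the letter G, giving G.

G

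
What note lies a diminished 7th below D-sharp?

A seventh below D lands on the letter E.
A diminished seventh spans 9 semitones, so D# moves to pitch class 6. On the letter E that is E##.

E##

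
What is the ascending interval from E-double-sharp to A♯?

diminished fourth

Counting letters E–F–G–A gives a fourth.
E##→A# = 4 semitones, 1 narrower than the perfect fourth (5), so diminished.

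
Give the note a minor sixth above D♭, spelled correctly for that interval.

Bbb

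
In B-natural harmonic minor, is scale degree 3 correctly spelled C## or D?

Each scale degree takes a distinct letter name. Degree 3 of a scale on B must use the letter D.
D and C## are enharmonically the same pitch, but only D uses the letter D, so it is the correct spelling here.

D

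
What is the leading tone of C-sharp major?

Degree 7 takes the letter 6 steps above C, which is B.
In major, degree 7 sits 11 semitones above the tonic. C# + 11 semitones is pitch class 0, spelled on B as B#.

B#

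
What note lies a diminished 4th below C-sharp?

G##

C down a perfect fourth is G, so the target letter is G.
From C#, a diminished fourth is 4 semitones down: G##.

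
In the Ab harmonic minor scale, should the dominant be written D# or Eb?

Eb

Each scale degree takes a distinct letter name. Degree 5 of a scale on A must use the letter E.
Eb and D# are enharmonically the same pitch, but only Eb uses the letter E, so it is the correct spelling here.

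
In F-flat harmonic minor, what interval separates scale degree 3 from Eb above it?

augmented fifth

Scale degree 3 of Fb harmonic minor is Abb.
Abb up to Eb: letters A→E make it a fifth; 8 semitones makes it augmented.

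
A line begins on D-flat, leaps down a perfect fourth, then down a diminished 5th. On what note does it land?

D

A perfect fourth down from Db is Ab (letter A, 5 semitones down).
A diminished fifth down from Ab is D (letter D, 6 semitones down).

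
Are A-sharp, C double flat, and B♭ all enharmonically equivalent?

Yes

A# is pitch class 10; Cbb is pitch class 10; Bb is pitch class 10.
All spellings map to pitch class 10, so they are enharmonically equivalent.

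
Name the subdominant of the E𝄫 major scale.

The Ebb major scale runs Ebb Fb Gb Abb Bbb Cb Db.
Degree 4 is Abb.

Abb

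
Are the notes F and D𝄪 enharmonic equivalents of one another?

Two spellings are enharmonically equivalent only if they share a pitch class.
Here F → 5, D## → 4; 4 ≠ 5, so they are not.

No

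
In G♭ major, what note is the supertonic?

Ab

Degree 2 takes the letter 1 step above G, which is A.
In major, degree 2 sits 2 semitones above the tonic. Gb + 2 semitones is pitch class 8, spelled on A as Ab.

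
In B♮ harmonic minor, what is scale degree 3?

D

Degree 3 takes the letter 2 steps above B, which is D.
In harmonic minor, degree 3 sits 3 semitones above the tonic. B + 3 semitones is pitch class 2, spelled on D as D.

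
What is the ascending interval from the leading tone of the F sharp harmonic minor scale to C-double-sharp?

The leading tone of F# harmonic minor is E#.
E# up to C##: letters E→C make it a sixth; 9 semitones makes it major.

major sixth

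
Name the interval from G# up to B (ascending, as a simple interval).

minor third

Counting letters G–A–B gives a third.
G#→B = 3 semitones, 1 narrower than the major third (4), so minor.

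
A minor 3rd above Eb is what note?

A third above E lands on the letter G.
A minor third spans 3 semitones, so Eb moves to pitch class 6. On the letter G that is Gb.

Gb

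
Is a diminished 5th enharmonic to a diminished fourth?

No

A diminished fifth spans 6 semitones; a diminished fourth spans 4.
The spans differ, so they are not enharmonic equivalents.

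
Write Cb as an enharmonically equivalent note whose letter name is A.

Plain A sits 2 semitones below Cb, so on the letter A the same pitch needs a double sharp: A##.

A##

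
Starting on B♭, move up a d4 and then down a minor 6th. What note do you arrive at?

Gb

A diminished fourth up from Bb is Ebb (letter E, 4 semitones up).
A minor sixth down from Ebb is Gb (letter G, 8 semitones down).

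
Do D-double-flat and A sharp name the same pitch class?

No

Dbb is pitch class 0; A# is pitch class 10.
The pitch classes differ (0 vs. 10), so they are not enharmonic equivalents.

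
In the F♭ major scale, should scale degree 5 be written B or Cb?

Each scale degree takes a distinct letter name. Degree 5 of a scale on F must use the letter C.
Cb and B are enharmonically the same pitch, but only Cb uses the letter C, so it is the correct spelling here.

Cb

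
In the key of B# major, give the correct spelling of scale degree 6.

G##

The B# major scale runs B# C## D## E# F## G## A##.
Degree 6 is G##.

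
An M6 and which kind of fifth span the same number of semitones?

doubly augmented

A major sixth spans 9 semitones.
A fifth spanning 9 semitones is doubly augmented (the perfect fifth is 7).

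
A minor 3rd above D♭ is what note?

Fb

A third above D lands on the letter F.
A minor third spans 3 semitones, so Db moves to pitch class 4. On the letter F that is Fb.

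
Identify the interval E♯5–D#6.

Counting letters E–F–G–A–B–C–D gives a seventh.
E#→D# = 10 semitones, 1 narrower than the major seventh (11), so minor.

minor seventh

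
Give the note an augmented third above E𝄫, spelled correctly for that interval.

G

E up a major third is G#, so the target letter is G.
From Ebb, an augmented third is 5 semitones up: G.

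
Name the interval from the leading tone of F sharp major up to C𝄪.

The leading tone of F# major is E#.
E# up to C##: letters E→C make it a sixth; 9 semitones makes it major.

major sixth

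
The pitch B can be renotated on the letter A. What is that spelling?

B is pitch class 11. The letter A alone is pitch class 9.
To reach pitch class 11 from A requires an offset of +2 semitones, i.e. double sharp: A##.

A##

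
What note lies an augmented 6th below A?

Cb

A sixth below A lands on the letter C.
An augmented sixth spans 10 semitones, so A moves to pitch class 11. On the letter C that is Cb.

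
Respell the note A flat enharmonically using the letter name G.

Ab is pitch class 8. The letter G alone is pitch class 7.
To reach pitch class 8 from G requires an offset of +1 semitone, i.e. sharp: G#.

G#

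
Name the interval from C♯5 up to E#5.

major third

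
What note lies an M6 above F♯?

A sixth above F lands on the letter D.
A major sixth spans 9 semitones, so F# moves to pitch class 3. On the letter D that is D#.

D#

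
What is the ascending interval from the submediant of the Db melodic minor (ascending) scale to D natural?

The submediant of Db melodic minor (ascending) is Bb.
Bb up to D: letters B→D make it a third; 4 semitones makes it major.

major third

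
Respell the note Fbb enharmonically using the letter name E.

Eb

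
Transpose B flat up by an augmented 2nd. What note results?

B up a major second is C#, so the target letter is C.
From Bb, an augmented second is 3 semitones up: C#.

C#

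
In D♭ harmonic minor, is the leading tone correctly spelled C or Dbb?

C

Each scale degree takes a distinct letter name. Degree 7 of a scale on D must use the letter C.
C and Dbb are enharmonically the same pitch, but only C uses the letter C, so it is the correct spelling here.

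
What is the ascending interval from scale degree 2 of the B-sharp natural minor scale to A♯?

Scale degree 2 of B# natural minor is C##.
C## up to A#: letters C→A make it a sixth; 8 semitones makes it minor.

minor sixth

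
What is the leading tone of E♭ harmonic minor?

The Eb harmonic minor scale runs Eb F Gb Ab Bb Cb D.
Degree 7 is D.

D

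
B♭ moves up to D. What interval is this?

major third

Counting letters B–C–D gives a third.
Bb→D = 4 semitones, exactly the major third.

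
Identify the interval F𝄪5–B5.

diminished fourth

The letter names run F→B, a span of 3 letter steps, so the interval is some kind of fourth.
F## to B is 4 semitones. A perfect fourth is 5, so 4 makes it diminished.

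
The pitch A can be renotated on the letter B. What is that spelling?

Bbb

A is pitch class 9. The letter B alone is pitch class 11.
To reach pitch class 9 from B requires an offset of -2 semitones, i.e. double flat: Bbb.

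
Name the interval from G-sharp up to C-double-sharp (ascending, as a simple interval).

augmented fourth

Counting letters G–A–B–C gives a fourth.
G#→C## = 6 semitones, 1 wider than the perfect fourth (5), so augmented.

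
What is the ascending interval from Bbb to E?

doubly augmented fourth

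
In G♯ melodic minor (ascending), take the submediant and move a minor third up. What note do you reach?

The submediant of G# melodic minor (ascending) is E#.
A minor third (3 semitones) above E# lands on the letter G, giving G#.

G#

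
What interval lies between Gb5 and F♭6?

minor seventh

Counting letters G–A–B–C–D–E–F gives a seventh.
Gb→Fb = 10 semitones, 1 narrower than the major seventh (11), so minor.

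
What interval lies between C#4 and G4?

diminished fifth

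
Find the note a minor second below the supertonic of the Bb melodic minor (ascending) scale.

The supertonic of Bb melodic minor (ascending) is C.
A minor second (1 semitone) below C lands on the letter B, giving B.

B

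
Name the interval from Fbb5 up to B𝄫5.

augmented fourth

The letter names run F→B, a span of 3 letter steps, so the interval is some kind of fourth.
Fbb to Bbb is 6 semitones. A perfect fourth is 5, so 6 makes it augmented.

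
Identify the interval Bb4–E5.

augmented fourth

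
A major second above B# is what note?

C##

A second above B lands on the letter C.
A major second spans 2 semitones, so B# moves to pitch class 2. On the letter C that is C##.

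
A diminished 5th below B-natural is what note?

E#

B down a perfect fifth is E, so the target letter is E.
From B, a diminished fifth is 6 semitones down: E#.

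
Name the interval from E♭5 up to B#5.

Counting letters E–F–G–A–B gives a fifth.
Eb→B# = 9 semitones, 2 wider than the perfect fifth (7), so doubly augmented.

doubly augmented fifth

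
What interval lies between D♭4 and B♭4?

The letter names run D→B, a span of 5 letter steps, so the interval is some kind of sixth.
Db to Bb is 9 semitones. A major sixth is 9, so 9 makes it major.

major sixth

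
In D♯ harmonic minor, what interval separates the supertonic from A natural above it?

diminished fourth

The supertonic of D# harmonic minor is E#.
E# up to A: letters E→A make it a fourth; 4 semitones makes it diminished.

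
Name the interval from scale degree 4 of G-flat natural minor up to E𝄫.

minor third

Scale degree 4 of Gb natural minor is Cb.
Cb up to Ebb: letters C→E make it a third; 3 semitones makes it minor.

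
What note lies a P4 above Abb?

A up a perfect fourth is D, so the target letter is D.
From Abb, a perfect fourth is 5 semitones up: Dbb.

Dbb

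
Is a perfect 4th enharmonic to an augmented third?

Yes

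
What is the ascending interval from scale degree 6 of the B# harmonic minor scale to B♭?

diminished third

Scale degree 6 of B# harmonic minor is G#.
G# up to Bb: letters G→B make it a third; 2 semitones makes it diminished.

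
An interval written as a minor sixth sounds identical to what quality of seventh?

A minor sixth spans 8 semitones.
A seventh spanning 8 semitones is doubly diminished (the major seventh is 11).

doubly diminished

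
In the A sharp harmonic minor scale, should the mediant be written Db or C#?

Each scale degree takes a distinct letter name. Degree 3 of a scale on A must use the letter C.
C# and Db are enharmonically the same pitch, but only C# uses the letter C, so it is the correct spelling here.

C#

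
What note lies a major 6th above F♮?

D

F up a major sixth is D, so the target letter is D.
From F, a major sixth is 9 semitones up: D.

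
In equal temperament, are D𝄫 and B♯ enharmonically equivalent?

Yes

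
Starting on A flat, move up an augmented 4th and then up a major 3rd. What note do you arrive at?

An augmented fourth up from Ab is D (letter D, 6 semitones up).
A major third up from D is F# (letter F, 4 semitones up).

F#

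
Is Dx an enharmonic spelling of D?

Two spellings are enharmonically equivalent only if they share a pitch class.
Here D## → 4, D → 2; 2 ≠ 4, so they are not.

No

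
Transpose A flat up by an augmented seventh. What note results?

G#

A up a major seventh is G#, so the target letter is G.
From Ab, an augmented seventh is 12 semitones up: G#.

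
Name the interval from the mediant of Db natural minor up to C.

The mediant of Db natural minor is Fb.
Fb up to C: letters F→C make it a fifth; 8 semitones makes it augmented.

augmented fifth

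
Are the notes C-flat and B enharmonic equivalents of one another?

Cb is pitch class 11; B is pitch class 11.
All spellings map to pitch class 11, so they are enharmonically equivalent.

Yes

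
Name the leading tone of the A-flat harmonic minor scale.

G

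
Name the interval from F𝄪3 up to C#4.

diminished fifth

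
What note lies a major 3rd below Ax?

A down a major third is F, so the target letter is F.
From A##, a major third is 4 semitones down: F##.

F##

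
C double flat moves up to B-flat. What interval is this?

augmented seventh

The letter names run C→B, a span of 6 letter steps, so the interval is some kind of seventh.
Cbb to Bb is 12 semitones. A major seventh is 11, so 12 makes it augmented.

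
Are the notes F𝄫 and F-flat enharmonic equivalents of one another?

No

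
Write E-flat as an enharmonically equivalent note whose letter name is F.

Eb is pitch class 3. The letter F alone is pitch class 5.
To reach pitch class 3 from F requires an offset of -2 semitones, i.e. double flat: Fbb.

Fbb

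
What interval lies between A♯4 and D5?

diminished fourth

Counting letters A–B–C–D gives a fourth.
A#→D = 4 semitones, 1 narrower than the perfect fourth (5), so diminished.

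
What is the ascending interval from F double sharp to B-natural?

The letter names run F→B, a span of 3 letter steps, so the interval is some kind of fourth.
F## to B is 4 semitones. A perfect fourth is 5, so 4 makes it diminished.

diminished fourth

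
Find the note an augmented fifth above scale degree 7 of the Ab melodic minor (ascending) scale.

D#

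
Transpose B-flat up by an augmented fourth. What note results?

E

A fourth above B lands on the letter E.
An augmented fourth spans 6 semitones, so Bb moves to pitch class 4. On the letter E that is E.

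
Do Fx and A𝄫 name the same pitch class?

Yes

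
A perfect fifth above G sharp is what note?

D#

G up a perfect fifth is D, so the target letter is D.
From G#, a perfect fifth is 7 semitones up: D#.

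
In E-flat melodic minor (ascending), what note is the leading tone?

D

The Eb melodic minor (ascending) scale runs Eb F Gb Ab Bb C D.
Degree 7 is D.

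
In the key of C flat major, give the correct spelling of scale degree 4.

The Cb major scale runs Cb Db Eb Fb Gb Ab Bb.
Degree 4 is Fb.

Fb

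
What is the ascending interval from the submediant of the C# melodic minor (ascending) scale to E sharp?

perfect fifth

The submediant of C# melodic minor (ascending) is A#.
A# up to E#: letters A→E make it a fifth; 7 semitones makes it perfect.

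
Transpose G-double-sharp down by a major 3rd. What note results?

E#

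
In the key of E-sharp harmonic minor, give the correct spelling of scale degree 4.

A#

Degree 4 takes the letter 3 steps above E, which is A.
In harmonic minor, degree 4 sits 5 semitones above the tonic. E# + 5 semitones is pitch class 10, spelled on A as A#.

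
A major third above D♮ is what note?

A third above D lands on the letter F.
A major third spans 4 semitones, so D moves to pitch class 6. On the letter F that is F#.

F#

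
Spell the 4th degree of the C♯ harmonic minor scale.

The C# harmonic minor scale runs C# D# E F# G# A B#.
Degree 4 is F#.

F#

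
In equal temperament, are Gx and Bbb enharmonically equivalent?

G## is pitch class 9; Bbb is pitch class 9.
All spellings map to pitch class 9, so they are enharmonically equivalent.

Yes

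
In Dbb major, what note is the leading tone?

Degree 7 takes the letter 6 steps above D, which is C.
In major, degree 7 sits 11 semitones above the tonic. Dbb + 11 semitones is pitch class 11, spelled on C as Cb.

Cb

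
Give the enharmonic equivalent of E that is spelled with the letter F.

Fb

Plain F sits 1 semitone above E, so on the letter F the same pitch needs a flat: Fb.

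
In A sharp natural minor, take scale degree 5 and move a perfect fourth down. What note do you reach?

Scale degree 5 of A# natural minor is E#.
A perfect fourth (5 semitones) below E# lands on the letter B, giving B#.

B#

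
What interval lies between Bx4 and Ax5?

Counting letters B–C–D–E–F–G–A gives a seventh.
B##→A## = 10 semitones, 1 narrower than the major seventh (11), so minor.

minor seventh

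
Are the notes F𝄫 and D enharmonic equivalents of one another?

No

Fbb is pitch class 3; D is pitch class 2.
The pitch classes differ (3 vs. 2), so they are not enharmonic equivalents.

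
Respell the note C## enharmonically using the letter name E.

Ebb

C## is pitch class 2. The letter E alone is pitch class 4.
To reach pitch class 2 from E requires an offset of -2 semitones, i.e. double flat: Ebb.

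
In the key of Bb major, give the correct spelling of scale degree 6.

G

Degree 6 takes the letter 5 steps above B, which is G.
In major, degree 6 sits 9 semitones above the tonic. Bb + 9 semitones is pitch class 7, spelled on G as G.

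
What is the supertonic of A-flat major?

Bb

The Ab major scale runs Ab Bb C Db Eb F G.
Degree 2 is Bb.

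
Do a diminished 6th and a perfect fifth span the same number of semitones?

A diminished sixth spans 7 semitones; a perfect fifth spans 7.
They are enharmonically equivalent.

Yes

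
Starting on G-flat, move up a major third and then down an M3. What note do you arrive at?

A major third up from Gb is Bb (letter B, 4 semitones up).
A major third down from Bb is Gb (letter G, 4 semitones down).

Gb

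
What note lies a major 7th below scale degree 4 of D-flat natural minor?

Scale degree 4 of Db natural minor is Gb.
A major seventh (11 semitones) below Gb lands on the letter A, giving Abb.

Abb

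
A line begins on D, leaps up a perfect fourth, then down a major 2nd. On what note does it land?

A perfect fourth up from D is G (letter G, 5 semitones up).
A major second down from G is F (letter F, 2 semitones down).

F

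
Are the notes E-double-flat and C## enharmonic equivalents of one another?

Ebb is pitch class 2; C## is pitch class 2.
All spellings map to pitch class 2, so they are enharmonically equivalent.

Yes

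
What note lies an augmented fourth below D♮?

Ab

D down a perfect fourth is A, so the target letter is A.
From D, an augmented fourth is 6 semitones down: Ab.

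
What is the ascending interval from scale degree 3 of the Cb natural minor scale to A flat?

augmented fourth

Scale degree 3 of Cb natural minor is Ebb.
Ebb up to Ab: letters E→A make it a fourth; 6 semitones makes it augmented.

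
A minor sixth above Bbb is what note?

A sixth above B lands on the letter G.
A minor sixth spans 8 semitones, so Bbb moves to pitch class 5. On the letter G that is Gbb.

Gbb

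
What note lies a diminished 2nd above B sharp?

C

A second above B lands on the letter C.
A diminished second spans 0 semitones, so B# moves to pitch class 0. On the letter C that is C.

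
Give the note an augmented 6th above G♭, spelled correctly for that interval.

E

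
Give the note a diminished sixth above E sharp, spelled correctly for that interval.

C

A sixth above E lands on the letter C.
A diminished sixth spans 7 semitones, so E# moves to pitch class 0. On the letter C that is C.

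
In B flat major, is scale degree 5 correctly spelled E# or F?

Each scale degree takes a distinct letter name. Degree 5 of a scale on B must use the letter F.
F and E# are enharmonically the same pitch, but only F uses the letter F, so it is the correct spelling here.

F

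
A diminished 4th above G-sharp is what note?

C

G up a perfect fourth is C, so the target letter is C.
From G#, a diminished fourth is 4 semitones up: C.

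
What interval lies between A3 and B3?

Counting letters A–B gives a second.
A→B = 2 semitones, exactly the major second.

major second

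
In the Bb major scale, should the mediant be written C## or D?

Each scale degree takes a distinct letter name. Degree 3 of a scale on B must use the letter D.
D and C## are enharmonically the same pitch, but only D uses the letter D, so it is the correct spelling here.

D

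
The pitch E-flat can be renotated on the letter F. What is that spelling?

Eb is pitch class 3. The letter F alone is pitch class 5.
To reach pitch class 3 from F requires an offset of -2 semitones, i.e. double flat: Fbb.

Fbb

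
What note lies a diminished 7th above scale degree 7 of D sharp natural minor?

Scale degree 7 of D# natural minor is C#.
A diminished seventh (9 semitones) above C# lands on the letter B, giving Bb.

Bb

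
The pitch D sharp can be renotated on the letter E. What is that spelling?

Eb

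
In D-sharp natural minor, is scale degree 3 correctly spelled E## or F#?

F#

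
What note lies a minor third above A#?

C#

A third above A lands on the letter C.
A minor third spans 3 semitones, so A# moves to pitch class 1. On the letter C that is C#.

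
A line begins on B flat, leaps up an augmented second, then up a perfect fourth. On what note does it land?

An augmented second up from Bb is C# (letter C, 3 semitones up).
A perfect fourth up from C# is F# (letter F, 5 semitones up).

F#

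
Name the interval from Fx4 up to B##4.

The letter names run F→B, a span of 3 letter steps, so the interval is some kind of fourth.
F## to B## is 6 semitones. A perfect fourth is 5, so 6 makes it augmented.

augmented fourth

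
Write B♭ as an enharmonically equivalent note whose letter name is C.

Cbb

Plain C sits 2 semitones above Bb, so on the letter C the same pitch needs a double flat: Cbb.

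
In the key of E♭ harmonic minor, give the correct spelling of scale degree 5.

Bb

The Eb harmonic minor scale runs Eb F Gb Ab Bb Cb D.
Degree 5 is Bb.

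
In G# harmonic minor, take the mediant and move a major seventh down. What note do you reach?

The mediant of G# harmonic minor is B.
A major seventh (11 semitones) below B lands on the letter C, giving C.

C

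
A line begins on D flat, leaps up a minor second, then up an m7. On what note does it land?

Dbb

A minor second up from Db is Ebb (letter E, 1 semitone up).
A minor seventh up from Ebb is Dbb (letter D, 10 semitones up).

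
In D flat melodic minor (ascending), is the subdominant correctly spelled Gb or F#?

Each scale degree takes a distinct letter name. Degree 4 of a scale on D must use the letter G.
Gb and F# are enharmonically the same pitch, but only Gb uses the letter G, so it is the correct spelling here.

Gb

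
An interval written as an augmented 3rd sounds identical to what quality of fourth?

perfect

An augmented third spans 5 semitones.
A fourth spanning 5 semitones is perfect (the perfect fourth is 5).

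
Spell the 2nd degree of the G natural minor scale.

A

The G natural minor scale runs G A Bb C D Eb F.
Degree 2 is A.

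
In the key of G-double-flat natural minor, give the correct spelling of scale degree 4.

Degree 4 takes the letter 3 steps above G, which is C.
In natural minor, degree 4 sits 5 semitones above the tonic. Gbb + 5 semitones is pitch class 10, spelled on C as Cbb.

Cbb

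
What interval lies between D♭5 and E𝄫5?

Counting letters D–E gives a second.
Db→Ebb = 1 semitone, 1 narrower than the major second (2), so minor.

minor second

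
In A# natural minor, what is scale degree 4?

D#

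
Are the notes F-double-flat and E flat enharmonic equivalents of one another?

Yes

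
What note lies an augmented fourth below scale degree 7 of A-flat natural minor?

Dbb

Scale degree 7 of Ab natural minor is Gb.
An augmented fourth (6 semitones) below Gb lands on the letter D, giving Dbb.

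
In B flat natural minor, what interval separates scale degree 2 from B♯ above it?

augmented seventh

Scale degree 2 of Bb natural minor is C.
C up to B#: letters C→B make it a seventh; 12 semitones makes it augmented.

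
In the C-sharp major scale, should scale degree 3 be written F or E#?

Each scale degree takes a distinct letter name. Degree 3 of a scale on C must use the letter E.
E# and F are enharmonically the same pitch, but only E# uses the letter E, so it is the correct spelling here.

E#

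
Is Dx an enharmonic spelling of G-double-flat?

Two spellings are enharmonically equivalent only if they share a pitch class.
Here D## → 4, Gbb → 5; 4 ≠ 5, so they are not.

No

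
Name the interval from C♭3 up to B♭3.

The letter names run C→B, a span of 6 letter steps, so the interval is some kind of seventh.
Cb to Bb is 11 semitones. A major seventh is 11, so 11 makes it major.

major seventh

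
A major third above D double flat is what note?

Fb

D up a major third is F#, so the target letter is F.
From Dbb, a major third is 4 semitones up: Fb.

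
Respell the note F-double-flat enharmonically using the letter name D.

Plain D sits 1 semitone below Fbb, so on the letter D the same pitch needs a sharp: D#.

D#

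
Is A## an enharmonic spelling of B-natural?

Yes

A## is pitch class 11; B is pitch class 11.
All spellings map to pitch class 11, so they are enharmonically equivalent.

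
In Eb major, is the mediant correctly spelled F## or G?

G

Each scale degree takes a distinct letter name. Degree 3 of a scale on E must use the letter G.
G and F## are enharmonically the same pitch, but only G uses the letter G, so it is the correct spelling here.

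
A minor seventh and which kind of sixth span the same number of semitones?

augmented

A minor seventh spans 10 semitones.
A sixth spanning 10 semitones is augmented (the major sixth is 9).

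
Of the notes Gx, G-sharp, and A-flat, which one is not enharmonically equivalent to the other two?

G##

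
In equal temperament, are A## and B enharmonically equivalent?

Yes

A## is pitch class 11; B is pitch class 11.
All spellings map to pitch class 11, so they are enharmonically equivalent.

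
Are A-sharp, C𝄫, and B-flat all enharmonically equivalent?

Yes

A# is pitch class 10; Cbb is pitch class 10; Bb is pitch class 10.
All spellings map to pitch class 10, so they are enharmonically equivalent.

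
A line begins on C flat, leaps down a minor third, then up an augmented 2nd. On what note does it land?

A minor third down from Cb is Ab (letter A, 3 semitones down).
An augmented second up from Ab is B (letter B, 3 semitones up).

B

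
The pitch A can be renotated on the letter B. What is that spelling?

Bbb

A is pitch class 9. The letter B alone is pitch class 11.
To reach pitch class 9 from B requires an offset of -2 semitones, i.e. double flat: Bbb.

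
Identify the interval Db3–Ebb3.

Counting letters D–E gives a second.
Db→Ebb = 1 semitone, 1 narrower than the major second (2), so minor.

minor second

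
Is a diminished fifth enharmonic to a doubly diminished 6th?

A diminished fifth spans 6 semitones; a doubly diminished sixth spans 6.
They are enharmonically equivalent.

Yes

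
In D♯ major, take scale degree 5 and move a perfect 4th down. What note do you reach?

E#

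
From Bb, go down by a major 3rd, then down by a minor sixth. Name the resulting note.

A major third down from Bb is Gb (letter G, 4 semitones down).
A minor sixth down from Gb is Bb (letter B, 8 semitones down).

Bb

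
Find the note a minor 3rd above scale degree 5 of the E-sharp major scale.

D#

Scale degree 5 of E# major is B#.
A minor third (3 semitones) above B# lands on the letter D, giving D#.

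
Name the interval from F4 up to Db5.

minor sixth

Counting letters F–G–A–B–C–D gives a sixth.
F→Db = 8 semitones, 1 narrower than the major sixth (9), so minor.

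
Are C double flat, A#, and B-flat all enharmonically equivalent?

Cbb is pitch class 10; A# is pitch class 10; Bb is pitch class 10.
All spellings map to pitch class 10, so they are enharmonically equivalent.

Yes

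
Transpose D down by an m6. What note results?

F#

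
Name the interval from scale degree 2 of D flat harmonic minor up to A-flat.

perfect fourth

Scale degree 2 of Db harmonic minor is Eb.
Eb up to Ab: letters E→A make it a fourth; 5 semitones makes it perfect.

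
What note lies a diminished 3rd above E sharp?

E up a major third is G#, so the target letter is G.
From E#, a diminished third is 2 semitones up: G.

G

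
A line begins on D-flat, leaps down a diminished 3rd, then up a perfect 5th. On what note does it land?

F#

A diminished third down from Db is B (letter B, 2 semitones down).
A perfect fifth up from B is F# (letter F, 7 semitones up).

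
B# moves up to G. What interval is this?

diminished sixth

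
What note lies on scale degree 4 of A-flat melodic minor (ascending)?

The Ab melodic minor (ascending) scale runs Ab Bb Cb Db Eb F G.
Degree 4 is Db.

Db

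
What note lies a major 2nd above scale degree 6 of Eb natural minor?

Scale degree 6 of Eb natural minor is Cb.
A major second (2 semitones) above Cb lands on the letter D, giving Db.

Db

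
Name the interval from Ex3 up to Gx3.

minor third

Counting letters E–F–G gives a third.
E##→G## = 3 semitones, 1 narrower than the major third (4), so minor.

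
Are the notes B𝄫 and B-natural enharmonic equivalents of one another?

No

Bbb is pitch class 9; B is pitch class 11.
The pitch classes differ (9 vs. 11), so they are not enharmonic equivalents.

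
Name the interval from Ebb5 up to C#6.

doubly augmented sixth

Counting letters E–F–G–A–B–C gives a sixth.
Ebb→C# = 11 semitones, 2 wider than the major sixth (9), so doubly augmented.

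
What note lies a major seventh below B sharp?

C#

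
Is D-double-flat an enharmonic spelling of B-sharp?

Yes

Dbb is pitch class 0; B# is pitch class 0.
All spellings map to pitch class 0, so they are enharmonically equivalent.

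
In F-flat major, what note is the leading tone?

The Fb major scale runs Fb Gb Ab Bbb Cb Db Eb.
Degree 7 is Eb.

Eb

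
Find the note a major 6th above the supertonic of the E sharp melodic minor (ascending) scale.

D##

The supertonic of E# melodic minor (ascending) is F##.
A major sixth (9 semitones) above F## lands on the letter D, giving D##.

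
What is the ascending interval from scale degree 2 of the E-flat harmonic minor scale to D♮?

Scale degree 2 of Eb harmonic minor is F.
F up to D: letters F→D make it a sixth; 9 semitones makes it major.

major sixth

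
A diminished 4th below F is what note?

C#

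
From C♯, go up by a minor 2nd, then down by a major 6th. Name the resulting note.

F

A minor second up from C# is D (letter D, 1 semitone up).
A major sixth down from D is F (letter F, 9 semitones down).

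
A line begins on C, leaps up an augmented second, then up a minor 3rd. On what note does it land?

F#

An augmented second up from C is D# (letter D, 3 semitones up).
A minor third up from D# is F# (letter F, 3 semitones up).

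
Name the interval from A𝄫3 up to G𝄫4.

minor seventh

Counting letters A–B–C–D–E–F–G gives a seventh.
Abb→Gbb = 10 semitones, 1 narrower than the major seventh (11), so minor.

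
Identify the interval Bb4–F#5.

augmented fifth

Counting letters B–C–D–E–F gives a fifth.
Bb→F# = 8 semitones, 1 wider than the perfect fifth (7), so augmented.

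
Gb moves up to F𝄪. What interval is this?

Counting letters G–A–B–C–D–E–F gives a seventh.
Gb→F## = 13 semitones, 2 wider than the major seventh (11), so doubly augmented.

doubly augmented seventh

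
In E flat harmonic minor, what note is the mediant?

Gb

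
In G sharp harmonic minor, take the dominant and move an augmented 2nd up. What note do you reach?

E##

The dominant of G# harmonic minor is D#.
An augmented second (3 semitones) above D# lands on the letter E, giving E##.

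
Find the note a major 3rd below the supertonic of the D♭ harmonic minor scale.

Cb

The supertonic of Db harmonic minor is Eb.
A major third (4 semitones) below Eb lands on the letter C, giving Cb.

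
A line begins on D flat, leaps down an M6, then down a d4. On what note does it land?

A major sixth down from Db is Fb (letter F, 9 semitones down).
A diminished fourth down from Fb is C (letter C, 4 semitones down).

C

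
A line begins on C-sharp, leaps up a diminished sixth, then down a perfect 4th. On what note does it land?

A diminished sixth up from C# is Ab (letter A, 7 semitones up).
A perfect fourth down from Ab is Eb (letter E, 5 semitones down).

Eb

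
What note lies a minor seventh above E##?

A seventh above E lands on the letter D.
A minor seventh spans 10 semitones, so E## moves to pitch class 4. On the letter D that is D##.

D##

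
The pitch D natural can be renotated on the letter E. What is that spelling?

D is pitch class 2. The letter E alone is pitch class 4.
To reach pitch class 2 from E requires an offset of -2 semitones, i.e. double flat: Ebb.

Ebb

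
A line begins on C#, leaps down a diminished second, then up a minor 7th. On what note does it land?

A diminished second down from C# is B## (letter B, 0 semitones down).
A minor seventh up from B## is A## (letter A, 10 semitones up).

A##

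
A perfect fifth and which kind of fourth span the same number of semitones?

A perfect fifth spans 7 semitones.
A fourth spanning 7 semitones is doubly augmented (the perfect fourth is 5).

doubly augmented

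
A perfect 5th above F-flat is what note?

Cb

A fifth above F lands on the letter C.
A perfect fifth spans 7 semitones, so Fb moves to pitch class 11. On the letter C that is Cb.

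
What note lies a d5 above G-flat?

Dbb

G up a perfect fifth is D, so the target letter is D.
From Gb, a diminished fifth is 6 semitones up: Dbb.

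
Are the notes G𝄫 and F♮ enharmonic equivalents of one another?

Yes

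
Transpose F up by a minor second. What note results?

A second above F lands on the letter G.
A minor second spans 1 semitone, so F moves to pitch class 6. On the letter G that is Gb.

Gb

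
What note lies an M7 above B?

A#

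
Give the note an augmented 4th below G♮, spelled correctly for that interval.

Db

A fourth below G lands on the letter D.
An augmented fourth spans 6 semitones, so G moves to pitch class 1. On the letter D that is Db.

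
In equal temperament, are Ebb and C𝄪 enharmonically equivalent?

Yes

Ebb is pitch class 2; C## is pitch class 2.
All spellings map to pitch class 2, so they are enharmonically equivalent.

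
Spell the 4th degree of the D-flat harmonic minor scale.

Gb

Degree 4 takes the letter 3 steps above D, which is G.
In harmonic minor, degree 4 sits 5 semitones above the tonic. Db + 5 semitones is pitch class 6, spelled on G as Gb.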